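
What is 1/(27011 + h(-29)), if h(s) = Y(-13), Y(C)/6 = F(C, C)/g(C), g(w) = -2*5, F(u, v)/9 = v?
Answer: 5/135406 ≈ 3.6926e-5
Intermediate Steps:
F(u, v) = 9*v
g(w) = -10
Y(C) = -27*C/5 (Y(C) = 6*((9*C)/(-10)) = 6*((9*C)*(-⅒)) = 6*(-9*C/10) = -27*C/5)
h(s) = 351/5 (h(s) = -27/5*(-13) = 351/5)
1/(27011 + h(-29)) = 1/(27011 + 351/5) = 1/(135406/5) = 5/135406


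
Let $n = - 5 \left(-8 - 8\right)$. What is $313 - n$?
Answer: $233$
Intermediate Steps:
$n = 80$ ($n = \left(-5\right) \left(-16\right) = 80$)
$313 - n = 313 - 80 = 233$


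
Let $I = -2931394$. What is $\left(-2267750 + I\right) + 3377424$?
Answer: $-1821720$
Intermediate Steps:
$\left(-2267750 + I\right) + 3377424 = \left(-2267750 - 2931394\right) + 3377424 = -5199144 + 3377424 = -1821720$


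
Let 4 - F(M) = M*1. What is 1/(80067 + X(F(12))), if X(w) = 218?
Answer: 1/80285 ≈ 1.2456e-5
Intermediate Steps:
F(M) = 4 - M
1/(80067 + X(F(12))) = 1/(80067 + 218) = 1/80285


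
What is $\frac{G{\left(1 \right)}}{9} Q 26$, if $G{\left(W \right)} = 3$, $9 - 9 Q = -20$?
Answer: $\frac{754}{27} \approx 27.926$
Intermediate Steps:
$Q = \frac{29}{9}$ ($Q = 1 - - \frac{20}{9} = 1 + \frac{20}{9} = \frac{29}{9} \approx 3.2222$)
$\frac{G{\left(1 \right)}}{9} Q 26 = \frac{3}{9} \cdot \frac{29}{9} \cdot 26 = 3 \cdot \frac{1}{9} \cdot \frac{29}{9} \cdot 26 = \frac{1}{3} \cdot \frac{29}{9} \cdot 26 = \frac{29}{27} \cdot 26 = \frac{754}{27}$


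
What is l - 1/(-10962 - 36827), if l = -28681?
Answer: -1370636308/47789 ≈ -28681.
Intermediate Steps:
l - 1/(-10962 - 36827) = -28681 - 1/(-10962 - 36827) = -28681 - 1/(-47789) = -28681 - 1*(-1/47789) = -28681 + 1/47789 = -1370636308/47789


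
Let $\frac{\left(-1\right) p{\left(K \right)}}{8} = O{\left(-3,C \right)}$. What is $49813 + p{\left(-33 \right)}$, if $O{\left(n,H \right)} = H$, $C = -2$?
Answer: $49829$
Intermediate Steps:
$p{\left(K \right)} = 16$ ($p{\left(K \right)} = \left(-8\right) \left(-2\right) = 16$)
$49813 + p{\left(-33 \right)} = 49813 + 16 = 49829$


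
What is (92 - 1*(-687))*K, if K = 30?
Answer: 23370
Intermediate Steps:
(92 - 1*(-687))*K = (92 - 1*(-687))*30 = (92 + 687)*30 = 779*30 = 23370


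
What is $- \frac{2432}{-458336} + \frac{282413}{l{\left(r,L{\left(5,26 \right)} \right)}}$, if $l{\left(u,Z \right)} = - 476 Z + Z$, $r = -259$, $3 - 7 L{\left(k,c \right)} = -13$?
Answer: $- \frac{28314432193}{108854800} \approx -260.11$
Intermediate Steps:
$L{\left(k,c \right)} = \frac{16}{7}$ ($L{\left(k,c \right)} = \frac{3}{7} - - \frac{13}{7} = \frac{3}{7} + \frac{13}{7} = \frac{16}{7}$)
$l{\left(u,Z \right)} = - 475 Z$
$- \frac{2432}{-458336} + \frac{282413}{l{\left(r,L{\left(5,26 \right)} \right)}} = - \frac{2432}{-458336} + \frac{282413}{\left(-475\right) \frac{16}{7}} = \left(-2432\right) \left(- \frac{1}{458336}\right) + \frac{282413}{- \frac{7600}{7}} = \frac{76}{14323} + 282413 \left(- \frac{7}{7600}\right) = \frac{76}{14323} - \frac{1976891}{7600} = - \frac{28314432193}{108854800}$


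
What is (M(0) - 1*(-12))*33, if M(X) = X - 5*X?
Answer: 396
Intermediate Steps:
M(X) = -4*X
(M(0) - 1*(-12))*33 = (-4*0 - 1*(-12))*33 = (0 + 12)*33 = 12*33 = 396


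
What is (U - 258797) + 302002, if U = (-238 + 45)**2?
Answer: 80454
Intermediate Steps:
U = 37249 (U = (-193)**2 = 37249)
(U - 258797) + 302002 = (37249 - 258797) + 302002 = -221548 + 302002 = 80454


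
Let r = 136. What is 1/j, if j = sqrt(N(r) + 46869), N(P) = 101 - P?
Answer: sqrt(46834)/46834 ≈ 0.0046208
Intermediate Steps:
j = sqrt(46834) (j = sqrt((101 - 1*136) + 46869) = sqrt((101 - 136) + 46869) = sqrt(-35 + 46869) = sqrt(46834) ≈ 216.41)
1/j = 1/(sqrt(46834)) = sqrt(46834)/46834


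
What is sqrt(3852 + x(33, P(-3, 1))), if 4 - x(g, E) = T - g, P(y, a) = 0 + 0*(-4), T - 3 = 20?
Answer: sqrt(3866) ≈ 62.177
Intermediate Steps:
T = 23 (T = 3 + 20 = 23)
P(y, a) = 0 (P(y, a) = 0 + 0 = 0)
x(g, E) = -19 + g (x(g, E) = 4 - (23 - g) = 4 + (-23 + g) = -19 + g)
sqrt(3852 + x(33, P(-3, 1))) = sqrt(3852 + (-19 + 33)) = sqrt(3852 + 14) = sqrt(3866)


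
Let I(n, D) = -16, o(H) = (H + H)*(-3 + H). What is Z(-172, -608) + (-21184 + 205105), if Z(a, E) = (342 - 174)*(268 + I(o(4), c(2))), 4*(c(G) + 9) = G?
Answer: 226257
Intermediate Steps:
c(G) = -9 + G/4
o(H) = 2*H*(-3 + H) (o(H) = (2*H)*(-3 + H) = 2*H*(-3 + H))
Z(a, E) = 42336 (Z(a, E) = (342 - 174)*(268 - 16) = 168*252 = 42336)
Z(-172, -608) + (-21184 + 205105) = 42336 + (-21184 + 205105) = 42336 + 183921 = 226257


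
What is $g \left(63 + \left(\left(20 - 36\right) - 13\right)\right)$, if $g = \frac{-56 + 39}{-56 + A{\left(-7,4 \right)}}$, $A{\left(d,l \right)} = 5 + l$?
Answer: $\frac{578}{47} \approx 12.298$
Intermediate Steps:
$g = \frac{17}{47}$ ($g = \frac{-56 + 39}{-56 + \left(5 + 4\right)} = - \frac{17}{-56 + 9} = - \frac{17}{-47} = \left(-17\right) \left(- \frac{1}{47}\right) = \frac{17}{47} \approx 0.3617$)
$g \left(63 + \left(\left(20 - 36\right) - 13\right)\right) = \frac{17 \left(63 + \left(\left(20 - 36\right) - 13\right)\right)}{47} = \frac{17 \left(63 - 29\right)}{47} = \frac{17}{47} \cdot 34 = \frac{578}{47}$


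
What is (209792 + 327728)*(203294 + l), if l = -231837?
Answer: -15342433360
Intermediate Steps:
(209792 + 327728)*(203294 + l) = (209792 + 327728)*(203294 - 231837) = 537520*(-28543) = -15342433360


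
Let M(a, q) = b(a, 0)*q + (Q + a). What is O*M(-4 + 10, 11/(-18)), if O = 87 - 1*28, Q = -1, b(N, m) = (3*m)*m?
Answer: 295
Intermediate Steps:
b(N, m) = 3*m²
M(a, q) = -1 + a (M(a, q) = (3*0²)*q + (-1 + a) = (3*0)*q + (-1 + a) = 0*q + (-1 + a) = 0 + (-1 + a) = -1 + a)
O = 59 (O = 87 - 28 = 59)
O*M(-4 + 10, 11/(-18)) = 59*(-1 + (-4 + 10)) = 59*(-1 + 6) = 59*5 = 295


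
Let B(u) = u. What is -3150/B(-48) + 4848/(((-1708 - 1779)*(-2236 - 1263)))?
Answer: 6405570609/97608104 ≈ 65.625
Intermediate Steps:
-3150/B(-48) + 4848/(((-1708 - 1779)*(-2236 - 1263))) = -3150/(-48) + 4848/(((-1708 - 1779)*(-2236 - 1263))) = -3150*(-1/48) + 4848/((-3487*(-3499))) = 525/8 + 4848/12201013 = 6405570609/97608104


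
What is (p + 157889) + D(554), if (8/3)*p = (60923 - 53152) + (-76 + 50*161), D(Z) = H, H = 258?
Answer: 1312411/8 ≈ 1.6405e+5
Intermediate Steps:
D(Z) = 258
p = 47235/8 (p = 3*((60923 - 53152) + (-76 + 50*161))/8 = 3*(7771 + (-76 + 8050))/8 = 3*(7771 + 7974)/8 = (3/8)*15745 = 47235/8 ≈ 5904.4)
(p + 157889) + D(554) = (47235/8 + 157889) + 258 = 1310347/8 + 258 = 1312411/8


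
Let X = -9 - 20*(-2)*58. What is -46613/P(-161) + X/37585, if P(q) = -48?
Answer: 1752060533/1804080 ≈ 971.17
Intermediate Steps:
X = 2311 (X = -9 + 40*58 = -9 + 2320 = 2311)
-46613/P(-161) + X/37585 = -46613/(-48) + 2311/37585 = -46613*(-1/48) + 2311*(1/37585) = 46613/48 + 2311/37585 = 1752060533/1804080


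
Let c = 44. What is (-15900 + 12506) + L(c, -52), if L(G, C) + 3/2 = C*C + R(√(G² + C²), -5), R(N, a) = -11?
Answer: -1405/2 ≈ -702.50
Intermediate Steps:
L(G, C) = -25/2 + C² (L(G, C) = -3/2 + (C*C - 11) = -3/2 + (C² - 11) = -3/2 + (-11 + C²) = -25/2 + C²)
(-15900 + 12506) + L(c, -52) = (-15900 + 12506) + (-25/2 + (-52)²) = -3394 + (-25/2 + 2704) = -3394 + 5383/2 = -1405/2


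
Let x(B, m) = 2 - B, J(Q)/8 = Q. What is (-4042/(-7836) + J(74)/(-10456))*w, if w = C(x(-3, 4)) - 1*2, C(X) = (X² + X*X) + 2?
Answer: 58787875/2560413 ≈ 22.960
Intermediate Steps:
J(Q) = 8*Q
C(X) = 2 + 2*X² (C(X) = (X² + X²) + 2 = 2*X² + 2 = 2 + 2*X²)
w = 50 (w = (2 + 2*(2 - 1*(-3))²) - 1*2 = (2 + 2*(2 + 3)²) - 2 = (2 + 2*5²) - 2 = (2 + 2*25) - 2 = (2 + 50) - 2 = 52 - 2 = 50)
(-4042/(-7836) + J(74)/(-10456))*w = (-4042/(-7836) + (8*74)/(-10456))*50 = (-4042*(-1/7836) + 592*(-1/10456))*50 = (2021/3918 - 74/1307)*50 = (2351515/5120826)*50 = 58787875/2560413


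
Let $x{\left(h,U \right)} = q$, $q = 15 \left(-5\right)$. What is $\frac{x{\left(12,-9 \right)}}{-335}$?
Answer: $\frac{15}{67} \approx 0.22388$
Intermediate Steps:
$q = -75$
$x{\left(h,U \right)} = -75$
$\frac{x{\left(12,-9 \right)}}{-335} = - \frac{75}{-335} = \left(-75\right) \left(- \frac{1}{335}\right) = \frac{15}{67}$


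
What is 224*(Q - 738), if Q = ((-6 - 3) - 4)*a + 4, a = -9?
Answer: -138208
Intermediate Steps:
Q = 121 (Q = ((-6 - 3) - 4)*(-9) + 4 = (-9 - 4)*(-9) + 4 = -13*(-9) + 4 = 117 + 4 = 121)
224*(Q - 738) = 224*(121 - 738) = 224*(-617) = -138208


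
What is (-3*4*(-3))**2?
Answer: 1296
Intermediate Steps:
(-3*4*(-3))**2 = (-12*(-3))**2 = 36**2 = 1296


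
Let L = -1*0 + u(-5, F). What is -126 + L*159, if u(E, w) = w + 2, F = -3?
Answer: -285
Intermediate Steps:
u(E, w) = 2 + w
L = -1 (L = -1*0 + (2 - 3) = 0 - 1 = -1)
-126 + L*159 = -126 - 1*159 = -126 - 159 = -285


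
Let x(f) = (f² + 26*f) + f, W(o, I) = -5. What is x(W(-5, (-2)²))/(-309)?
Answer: 110/309 ≈ 0.35599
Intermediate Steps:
x(f) = f² + 27*f
x(W(-5, (-2)²))/(-309) = -5*(27 - 5)/(-309) = -5*22*(-1/309) = -110*(-1/309) = 110/309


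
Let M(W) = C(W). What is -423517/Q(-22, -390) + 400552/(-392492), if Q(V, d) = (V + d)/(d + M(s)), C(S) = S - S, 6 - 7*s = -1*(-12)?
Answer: -8103588553673/20213338 ≈ -4.0090e+5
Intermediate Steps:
s = -6/7 (s = 6/7 - (-1)*(-12)/7 = 6/7 - ⅐*12 = 6/7 - 12/7 = -6/7 ≈ -0.85714)
C(S) = 0
M(W) = 0
Q(V, d) = (V + d)/d (Q(V, d) = (V + d)/(d + 0) = (V + d)/d)
-423517/Q(-22, -390) + 400552/(-392492) = -423517*(-390/(-22 - 390)) + 400552/(-392492) = -423517/((-1/390*(-412))) + 400552*(-1/392492) = -423517/206/195 - 100138/98123 = -423517*195/206 - 100138/98123 = -82585815/206 - 100138/98123 = -8103588553673/20213338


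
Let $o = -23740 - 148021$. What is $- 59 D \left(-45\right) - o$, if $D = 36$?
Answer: $267341$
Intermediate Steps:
$o = -171761$ ($o = -23740 - 148021 = -171761$)
$- 59 D \left(-45\right) - o = \left(-59\right) 36 \left(-45\right) - -171761 = \left(-2124\right) \left(-45\right) + 171761 = 95580 + 171761 = 267341$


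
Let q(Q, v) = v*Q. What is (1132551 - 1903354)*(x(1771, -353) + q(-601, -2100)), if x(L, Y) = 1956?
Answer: -974338156968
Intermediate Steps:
q(Q, v) = Q*v
(1132551 - 1903354)*(x(1771, -353) + q(-601, -2100)) = (1132551 - 1903354)*(1956 - 601*(-2100)) = -770803*(1956 + 1262100) = -770803*1264056 = -974338156968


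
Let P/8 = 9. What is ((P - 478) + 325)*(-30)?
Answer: 2430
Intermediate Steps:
P = 72 (P = 8*9 = 72)
((P - 478) + 325)*(-30) = ((72 - 478) + 325)*(-30) = (-406 + 325)*(-30) = -81*(-30) = 2430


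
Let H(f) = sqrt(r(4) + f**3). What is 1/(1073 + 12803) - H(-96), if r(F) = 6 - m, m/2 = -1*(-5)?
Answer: 1/13876 - 2*I*sqrt(221185) ≈ 7.2067e-5 - 940.61*I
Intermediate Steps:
m = 10 (m = 2*(-1*(-5)) = 2*5 = 10)
r(F) = -4 (r(F) = 6 - 1*10 = 6 - 10 = -4)
H(f) = sqrt(-4 + f**3)
1/(1073 + 12803) - H(-96) = 1/(1073 + 12803) - sqrt(-4 + (-96)**3) = 1/13876 - sqrt(-4 - 884736) = 1/13876 - sqrt(-884740) = 1/13876 - 2*I*sqrt(221185)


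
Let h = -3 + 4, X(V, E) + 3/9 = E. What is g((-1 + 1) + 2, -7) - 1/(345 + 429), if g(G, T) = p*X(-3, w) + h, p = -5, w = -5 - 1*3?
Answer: 33023/774 ≈ 42.665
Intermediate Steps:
w = -8 (w = -5 - 3 = -8)
X(V, E) = -1/3 + E
h = 1
g(G, T) = 128/3 (g(G, T) = -5*(-1/3 - 8) + 1 = -5*(-25/3) + 1 = 125/3 + 1 = 128/3)
g((-1 + 1) + 2, -7) - 1/(345 + 429) = 128/3 - 1/(345 + 429) = 128/3 - 1/774 = 33023/774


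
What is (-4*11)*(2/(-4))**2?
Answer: -11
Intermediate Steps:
(-4*11)*(2/(-4))**2 = -44*(2*(-1/4))**2 = -44*(-1/2)**2 = -44*1/4 = -11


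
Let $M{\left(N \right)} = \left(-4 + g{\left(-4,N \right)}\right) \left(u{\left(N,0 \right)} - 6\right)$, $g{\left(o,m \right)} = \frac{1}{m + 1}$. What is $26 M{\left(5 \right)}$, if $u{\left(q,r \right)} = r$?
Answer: $598$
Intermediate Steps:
$g{\left(o,m \right)} = \frac{1}{1 + m}$
$M{\left(N \right)} = 24 - \frac{6}{1 + N}$ ($M{\left(N \right)} = \left(-4 + \frac{1}{1 + N}\right) \left(0 - 6\right) = \left(-4 + \frac{1}{1 + N}\right) \left(-6\right) = 24 - \frac{6}{1 + N}$)
$26 M{\left(5 \right)} = 26 \frac{6 \left(3 + 4 \cdot 5\right)}{1 + 5} = 26 \frac{6 \left(3 + 20\right)}{6} = 26 \cdot 6 \cdot \frac{1}{6} \cdot 23 = 26 \cdot 23 = 598$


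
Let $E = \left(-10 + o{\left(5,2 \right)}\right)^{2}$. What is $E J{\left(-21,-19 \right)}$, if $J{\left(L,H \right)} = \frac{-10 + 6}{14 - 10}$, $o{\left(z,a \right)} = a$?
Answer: $-64$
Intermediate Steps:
$J{\left(L,H \right)} = -1$ ($J{\left(L,H \right)} = - \frac{4}{4} = \left(-4\right) \frac{1}{4} = -1$)
$E = 64$ ($E = \left(-10 + 2\right)^{2} = \left(-8\right)^{2} = 64$)
$E J{\left(-21,-19 \right)} = 64 \left(-1\right) = -64$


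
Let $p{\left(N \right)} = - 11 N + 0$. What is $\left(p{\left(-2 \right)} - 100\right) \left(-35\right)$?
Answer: $2730$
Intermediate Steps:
$p{\left(N \right)} = - 11 N$
$\left(p{\left(-2 \right)} - 100\right) \left(-35\right) = \left(\left(-11\right) \left(-2\right) - 100\right) \left(-35\right) = \left(22 - 100\right) \left(-35\right) = \left(-78\right) \left(-35\right) = 2730$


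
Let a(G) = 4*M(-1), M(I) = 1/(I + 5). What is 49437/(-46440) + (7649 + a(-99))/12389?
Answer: -9526259/21309080 ≈ -0.44705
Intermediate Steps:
M(I) = 1/(5 + I)
a(G) = 1 (a(G) = 4/(5 - 1) = 4/4 = 4*(¼) = 1)
49437/(-46440) + (7649 + a(-99))/12389 = 49437/(-46440) + (7649 + 1)/12389 = 49437*(-1/46440) + 7650*(1/12389) = -1831/1720 + 7650/12389 = -9526259/21309080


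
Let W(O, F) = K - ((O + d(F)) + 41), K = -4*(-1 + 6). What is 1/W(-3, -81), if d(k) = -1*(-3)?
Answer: -1/61 ≈ -0.016393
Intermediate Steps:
d(k) = 3
K = -20 (K = -4*5 = -20)
W(O, F) = -64 - O (W(O, F) = -20 - ((O + 3) + 41) = -20 - ((3 + O) + 41) = -20 - (44 + O) = -20 + (-44 - O) = -64 - O)
1/W(-3, -81) = 1/(-64 - 1*(-3)) = 1/(-64 + 3) = 1/(-61) = -1/61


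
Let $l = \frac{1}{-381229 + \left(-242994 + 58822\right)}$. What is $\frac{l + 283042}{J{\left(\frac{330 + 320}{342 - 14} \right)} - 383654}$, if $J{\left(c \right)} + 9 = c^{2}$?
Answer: $- \frac{4304226853803536}{5834313225658623} \approx -0.73774$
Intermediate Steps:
$l = - \frac{1}{565401}$ ($l = \frac{1}{-381229 - 184172} = \frac{1}{-565401} = - \frac{1}{565401} \approx -1.7687 \cdot 10^{-6}$)
$J{\left(c \right)} = -9 + c^{2}$
$\frac{l + 283042}{J{\left(\frac{330 + 320}{342 - 14} \right)} - 383654} = \frac{- \frac{1}{565401} + 283042}{\left(-9 + \left(\frac{330 + 320}{342 - 14}\right)^{2}\right) - 383654} = \frac{160032229841}{565401 \left(\left(-9 + \left(\frac{650}{328}\right)^{2}\right) - 383654\right)} = \frac{160032229841}{565401 \left(\left(-9 + \left(650 \cdot \frac{1}{328}\right)^{2}\right) - 383654\right)} = \frac{160032229841}{565401 \left(\left(-9 + \left(\frac{325}{164}\right)^{2}\right) - 383654\right)} = \frac{160032229841}{565401 \left(\left(-9 + \frac{105625}{26896}\right) - 383654\right)} = \frac{160032229841}{565401 \left(- \frac{136439}{26896} - 383654\right)} = \frac{160032229841}{565401 \left(- \frac{10318894423}{26896}\right)} = \frac{160032229841}{565401} \left(- \frac{26896}{10318894423}\right) = - \frac{4304226853803536}{5834313225658623}$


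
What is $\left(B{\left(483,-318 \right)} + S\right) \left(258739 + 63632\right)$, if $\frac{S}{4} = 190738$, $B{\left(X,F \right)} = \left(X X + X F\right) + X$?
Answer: $271800661230$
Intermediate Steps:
$B{\left(X,F \right)} = X + X^{2} + F X$ ($B{\left(X,F \right)} = \left(X^{2} + F X\right) + X = X + X^{2} + F X$)
$S = 762952$ ($S = 4 \cdot 190738 = 762952$)
$\left(B{\left(483,-318 \right)} + S\right) \left(258739 + 63632\right) = \left(483 \left(1 - 318 + 483\right) + 762952\right) \left(258739 + 63632\right) = \left(483 \cdot 166 + 762952\right) 322371 = \left(80178 + 762952\right) 322371 = 843130 \cdot 322371 = 271800661230$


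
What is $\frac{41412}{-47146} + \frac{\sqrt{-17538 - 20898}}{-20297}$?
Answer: $- \frac{20706}{23573} - \frac{2 i \sqrt{9609}}{20297} \approx -0.87838 - 0.0096591 i$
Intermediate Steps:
$\frac{41412}{-47146} + \frac{\sqrt{-17538 - 20898}}{-20297} = 41412 \left(- \frac{1}{47146}\right) + \sqrt{-38436} \left(- \frac{1}{20297}\right) = - \frac{20706}{23573} + 2 i \sqrt{9609} \left(- \frac{1}{20297}\right) = - \frac{20706}{23573} - \frac{2 i \sqrt{9609}}{20297}$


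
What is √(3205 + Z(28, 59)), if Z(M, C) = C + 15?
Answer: √3279 ≈ 57.263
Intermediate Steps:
Z(M, C) = 15 + C
√(3205 + Z(28, 59)) = √(3205 + (15 + 59)) = √(3205 + 74) = √3279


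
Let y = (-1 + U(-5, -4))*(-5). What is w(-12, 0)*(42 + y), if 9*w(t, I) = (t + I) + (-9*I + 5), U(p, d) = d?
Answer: -469/9 ≈ -52.111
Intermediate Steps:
y = 25 (y = (-1 - 4)*(-5) = -5*(-5) = 25)
w(t, I) = 5/9 - 8*I/9 + t/9 (w(t, I) = ((t + I) + (-9*I + 5))/9 = ((I + t) + (5 - 9*I))/9 = (5 + t - 8*I)/9 = 5/9 - 8*I/9 + t/9)
w(-12, 0)*(42 + y) = (5/9 - 8/9*0 + (⅑)*(-12))*(42 + 25) = (5/9 + 0 - 4/3)*67 = -7/9*67 = -469/9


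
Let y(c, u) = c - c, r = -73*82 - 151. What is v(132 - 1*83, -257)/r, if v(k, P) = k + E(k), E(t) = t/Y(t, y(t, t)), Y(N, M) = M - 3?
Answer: -98/18411 ≈ -0.0053229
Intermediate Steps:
r = -6137 (r = -5986 - 151 = -6137)
y(c, u) = 0
Y(N, M) = -3 + M
E(t) = -t/3 (E(t) = t/(-3 + 0) = t/(-3) = t*(-⅓) = -t/3)
v(k, P) = 2*k/3 (v(k, P) = k - k/3 = 2*k/3)
v(132 - 1*83, -257)/r = (2*(132 - 1*83)/3)/(-6137) = (2*(132 - 83)/3)*(-1/6137) = ((⅔)*49)*(-1/6137) = (98/3)*(-1/6137) = -98/18411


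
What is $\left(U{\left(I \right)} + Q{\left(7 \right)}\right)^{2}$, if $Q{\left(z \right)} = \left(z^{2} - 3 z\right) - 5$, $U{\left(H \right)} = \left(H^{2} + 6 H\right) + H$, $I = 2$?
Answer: $1681$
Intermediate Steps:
$U{\left(H \right)} = H^{2} + 7 H$
$Q{\left(z \right)} = -5 + z^{2} - 3 z$
$\left(U{\left(I \right)} + Q{\left(7 \right)}\right)^{2} = \left(2 \left(7 + 2\right) - \left(26 - 49\right)\right)^{2} = \left(2 \cdot 9 - -23\right)^{2} = \left(18 + 23\right)^{2} = 41^{2} = 1681$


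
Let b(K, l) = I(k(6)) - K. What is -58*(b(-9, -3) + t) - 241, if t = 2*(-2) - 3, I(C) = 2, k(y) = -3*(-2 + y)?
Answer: -473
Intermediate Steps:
k(y) = 6 - 3*y
t = -7 (t = -4 - 3 = -7)
b(K, l) = 2 - K
-58*(b(-9, -3) + t) - 241 = -58*((2 - 1*(-9)) - 7) - 241 = -58*((2 + 9) - 7) - 241 = -58*(11 - 7) - 241 = -58*4 - 241 = -232 - 241 = -473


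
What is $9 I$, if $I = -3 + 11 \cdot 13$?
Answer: $1260$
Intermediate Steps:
$I = 140$ ($I = -3 + 143 = 140$)
$9 I = 9 \cdot 140 = 1260$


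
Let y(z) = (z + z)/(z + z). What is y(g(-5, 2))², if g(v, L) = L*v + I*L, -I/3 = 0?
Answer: 1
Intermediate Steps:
I = 0 (I = -3*0 = 0)
g(v, L) = L*v (g(v, L) = L*v + 0*L = L*v + 0 = L*v)
y(z) = 1 (y(z) = (2*z)/((2*z)) = (2*z)*(1/(2*z)) = 1)
y(g(-5, 2))² = 1² = 1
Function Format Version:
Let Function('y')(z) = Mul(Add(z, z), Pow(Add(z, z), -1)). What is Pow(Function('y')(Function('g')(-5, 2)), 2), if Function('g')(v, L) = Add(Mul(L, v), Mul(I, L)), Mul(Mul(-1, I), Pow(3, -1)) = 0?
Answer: 1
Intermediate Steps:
I = 0 (I = Mul(-3, 0) = 0)
Function('g')(v, L) = Mul(L, v) (Function('g')(v, L) = Add(Mul(L, v), Mul(0, L)) = Add(Mul(L, v), 0) = Mul(L, v))
Function('y')(z) = 1 (Function('y')(z) = Mul(Mul(2, z), Pow(Mul(2, z), -1)) = Mul(Mul(2, z), Mul(Rational(1, 2), Pow(z, -1))) = 1)
Pow(Function('y')(Function('g')(-5, 2)), 2) = Pow(1, 2) = 1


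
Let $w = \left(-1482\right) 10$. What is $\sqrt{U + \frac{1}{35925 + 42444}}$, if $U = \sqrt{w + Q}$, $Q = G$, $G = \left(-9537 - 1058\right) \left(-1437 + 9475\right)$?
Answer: $\frac{\sqrt{78369 + 6141700161 i \sqrt{85177430}}}{78369} \approx 67.931 + 67.931 i$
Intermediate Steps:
$G = -85162610$ ($G = \left(-10595\right) 8038 = -85162610$)
$Q = -85162610$
$w = -14820$
$U = i \sqrt{85177430}$ ($U = \sqrt{-14820 - 85162610} = \sqrt{-85177430} = i \sqrt{85177430} \approx 9229.2 i$)
$\sqrt{U + \frac{1}{35925 + 42444}} = \sqrt{i \sqrt{85177430} + \frac{1}{35925 + 42444}} = \sqrt{i \sqrt{85177430} + \frac{1}{78369}} = \sqrt{\frac{1}{78369} + i \sqrt{85177430}}$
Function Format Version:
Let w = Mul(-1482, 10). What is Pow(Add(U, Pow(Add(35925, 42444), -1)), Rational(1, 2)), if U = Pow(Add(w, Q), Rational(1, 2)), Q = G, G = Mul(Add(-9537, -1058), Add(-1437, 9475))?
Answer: Mul(Rational(1, 78369), Pow(Add(78369, Mul(6141700161, I, Pow(85177430, Rational(1, 2)))), Rational(1, 2))) ≈ Add(67.931, Mul(67.931, I))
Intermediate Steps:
G = -85162610 (G = Mul(-10595, 8038) = -85162610)
Q = -85162610
w = -14820
U = Mul(I, Pow(85177430, Rational(1, 2))) (U = Pow(Add(-14820, -85162610), Rational(1, 2)) = Pow(-85177430, Rational(1, 2)) = Mul(I, Pow(85177430, Rational(1, 2))) ≈ Mul(9229.2, I))
Pow(Add(U, Pow(Add(35925, 42444), -1)), Rational(1, 2)) = Pow(Add(Mul(I, Pow(85177430, Rational(1, 2))), Pow(Add(35925, 42444), -1)), Rational(1, 2)) = Pow(Add(Mul(I, Pow(85177430, Rational(1, 2))), Pow(78369, -1)), Rational(1, 2)) = Pow(Add(Mul(I, Pow(85177430, Rational(1, 2))), Rational(1, 78369)), Rational(1, 2)) = Pow(Add(Rational(1, 78369), Mul(I, Pow(85177430, Rational(1, 2)))), Rational(1, 2))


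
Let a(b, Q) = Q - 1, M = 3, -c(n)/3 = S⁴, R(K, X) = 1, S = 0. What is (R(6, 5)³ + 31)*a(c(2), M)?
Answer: 64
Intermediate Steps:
c(n) = 0 (c(n) = -3*0⁴ = -3*0 = 0)
a(b, Q) = -1 + Q
(R(6, 5)³ + 31)*a(c(2), M) = (1³ + 31)*(-1 + 3) = (1 + 31)*2 = 32*2 = 64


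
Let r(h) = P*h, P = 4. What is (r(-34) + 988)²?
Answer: 725904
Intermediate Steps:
r(h) = 4*h
(r(-34) + 988)² = (4*(-34) + 988)² = (-136 + 988)² = 852² = 725904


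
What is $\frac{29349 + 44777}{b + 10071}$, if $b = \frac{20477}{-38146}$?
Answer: $\frac{2827610396}{384147889} \approx 7.3607$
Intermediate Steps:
$b = - \frac{20477}{38146}$ ($b = 20477 \left(- \frac{1}{38146}\right) = - \frac{20477}{38146} \approx -0.53681$)
$\frac{29349 + 44777}{b + 10071} = \frac{29349 + 44777}{- \frac{20477}{38146} + 10071} = \frac{74126}{\frac{384147889}{38146}} = 74126 \cdot \frac{38146}{384147889} = \frac{2827610396}{384147889}$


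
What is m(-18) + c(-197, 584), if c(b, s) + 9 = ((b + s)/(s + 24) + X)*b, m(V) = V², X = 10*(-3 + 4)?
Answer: -1082479/608 ≈ -1780.4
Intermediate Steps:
X = 10 (X = 10*1 = 10)
c(b, s) = -9 + b*(10 + (b + s)/(24 + s)) (c(b, s) = -9 + ((b + s)/(s + 24) + 10)*b = -9 + ((b + s)/(24 + s) + 10)*b = -9 + (10 + (b + s)/(24 + s))*b = -9 + b*(10 + (b + s)/(24 + s)))
m(-18) + c(-197, 584) = (-18)² + (-216 + (-197)² - 9*584 + 240*(-197) + 11*(-197)*584)/(24 + 584) = 324 + (-216 + 38809 - 5256 - 47280 - 1265528)/608 = 324 + (1/608)*(-1279471) = 324 - 1279471/608 = -1082479/608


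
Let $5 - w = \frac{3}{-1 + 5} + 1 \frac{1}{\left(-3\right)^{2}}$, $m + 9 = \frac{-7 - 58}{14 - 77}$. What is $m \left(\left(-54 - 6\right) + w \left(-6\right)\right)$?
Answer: $\frac{127759}{189} \approx 675.97$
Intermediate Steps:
$m = - \frac{502}{63}$ ($m = -9 + \frac{-7 - 58}{14 - 77} = -9 - \frac{65}{-63} = -9 - - \frac{65}{63} = -9 + \frac{65}{63} = - \frac{502}{63} \approx -7.9683$)
$w = \frac{149}{36}$ ($w = 5 - \left(\frac{3}{-1 + 5} + 1 \frac{1}{\left(-3\right)^{2}}\right) = 5 - \left(\frac{3}{4} + 1 \cdot \frac{1}{9}\right) = 5 - \left(3 \cdot \frac{1}{4} + 1 \cdot \frac{1}{9}\right) = 5 - \left(\frac{3}{4} + \frac{1}{9}\right) = 5 - \frac{31}{36} = \frac{149}{36} \approx 4.1389$)
$m \left(\left(-54 - 6\right) + w \left(-6\right)\right) = - \frac{502 \left(\left(-54 - 6\right) + \frac{149}{36} \left(-6\right)\right)}{63} = - \frac{502 \left(\left(-54 - 6\right) - \frac{149}{6}\right)}{63} = - \frac{502 \left(-60 - \frac{149}{6}\right)}{63} = \left(- \frac{502}{63}\right) \left(- \frac{509}{6}\right) = \frac{127759}{189}$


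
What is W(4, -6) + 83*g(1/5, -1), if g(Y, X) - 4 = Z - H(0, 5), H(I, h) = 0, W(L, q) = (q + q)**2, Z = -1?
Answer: 393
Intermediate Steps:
W(L, q) = 4*q**2 (W(L, q) = (2*q)**2 = 4*q**2)
g(Y, X) = 3 (g(Y, X) = 4 + (-1 - 1*0) = 4 + (-1 + 0) = 4 - 1 = 3)
W(4, -6) + 83*g(1/5, -1) = 4*(-6)**2 + 83*3 = 4*36 + 249 = 144 + 249 = 393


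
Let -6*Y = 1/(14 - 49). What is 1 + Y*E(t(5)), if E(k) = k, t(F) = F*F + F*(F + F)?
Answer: 19/14 ≈ 1.3571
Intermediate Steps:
Y = 1/210 (Y = -1/(6*(14 - 49)) = -1/6/(-35) = -1/6*(-1/35) = 1/210 ≈ 0.0047619)
t(F) = 3*F**2 (t(F) = F**2 + F*(2*F) = F**2 + 2*F**2 = 3*F**2)
1 + Y*E(t(5)) = 1 + (3*5**2)/210 = 1 + (3*25)/210 = 1 + (1/210)*75 = 1 + 5/14 = 19/14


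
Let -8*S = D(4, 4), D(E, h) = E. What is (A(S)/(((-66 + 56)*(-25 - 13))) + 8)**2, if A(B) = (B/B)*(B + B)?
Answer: 9235521/144400 ≈ 63.958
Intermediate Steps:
S = -1/2 (S = -1/8*4 = -1/2 ≈ -0.50000)
A(B) = 2*B (A(B) = 1*(2*B) = 2*B)
(A(S)/(((-66 + 56)*(-25 - 13))) + 8)**2 = ((2*(-1/2))/(((-66 + 56)*(-25 - 13))) + 8)**2 = (-1/((-10*(-38))) + 8)**2 = (-1/380 + 8)**2 = (3039/380)**2 = 9235521/144400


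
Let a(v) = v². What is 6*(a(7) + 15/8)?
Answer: 1221/4 ≈ 305.25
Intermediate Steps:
6*(a(7) + 15/8) = 6*(7² + 15/8) = 6*(49 + 15*(⅛)) = 6*(49 + 15/8) = 6*(407/8) = 1221/4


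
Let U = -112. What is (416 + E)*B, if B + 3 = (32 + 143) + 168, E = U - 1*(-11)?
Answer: 107100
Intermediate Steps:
E = -101 (E = -112 - 1*(-11) = -112 + 11 = -101)
B = 340 (B = -3 + ((32 + 143) + 168) = -3 + (175 + 168) = -3 + 343 = 340)
(416 + E)*B = (416 - 101)*340 = 315*340 = 107100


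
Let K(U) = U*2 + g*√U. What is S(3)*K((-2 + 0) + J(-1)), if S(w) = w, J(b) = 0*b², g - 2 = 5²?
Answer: -12 + 81*I*√2 ≈ -12.0 + 114.55*I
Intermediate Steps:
g = 27 (g = 2 + 5² = 2 + 25 = 27)
J(b) = 0
K(U) = 2*U + 27*√U (K(U) = U*2 + 27*√U = 2*U + 27*√U)
S(3)*K((-2 + 0) + J(-1)) = 3*(2*((-2 + 0) + 0) + 27*√((-2 + 0) + 0)) = 3*(2*(-2 + 0) + 27*√(-2 + 0)) = 3*(2*(-2) + 27*√(-2)) = 3*(-4 + 27*(I*√2)) = 3*(-4 + 27*I*√2) = -12 + 81*I*√2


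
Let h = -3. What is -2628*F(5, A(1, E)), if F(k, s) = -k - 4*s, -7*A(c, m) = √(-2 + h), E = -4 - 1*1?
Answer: 13140 - 10512*I*√5/7 ≈ 13140.0 - 3357.9*I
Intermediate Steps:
E = -5 (E = -4 - 1 = -5)
A(c, m) = -I*√5/7 (A(c, m) = -√(-2 - 3)/7 = -I*√5/7)
-2628*F(5, A(1, E)) = -2628*(-1*5 - (-4)*I*√5/7) = -2628*(-5 + 4*I*√5/7) = 13140 - 10512*I*√5/7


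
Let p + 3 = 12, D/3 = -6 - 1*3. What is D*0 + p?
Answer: 9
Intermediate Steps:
D = -27 (D = 3*(-6 - 1*3) = 3*(-6 - 3) = 3*(-9) = -27)
p = 9 (p = -3 + 12 = 9)
D*0 + p = -27*0 + 9 = 0 + 9 = 9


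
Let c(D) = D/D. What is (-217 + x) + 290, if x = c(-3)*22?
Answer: 95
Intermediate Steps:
c(D) = 1
x = 22 (x = 1*22 = 22)
(-217 + x) + 290 = (-217 + 22) + 290 = -195 + 290 = 95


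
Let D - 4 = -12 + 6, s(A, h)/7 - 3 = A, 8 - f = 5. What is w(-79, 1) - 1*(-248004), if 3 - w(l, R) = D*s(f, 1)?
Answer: 248091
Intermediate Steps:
f = 3 (f = 8 - 1*5 = 8 - 5 = 3)
s(A, h) = 21 + 7*A
D = -2 (D = 4 + (-12 + 6) = 4 - 6 = -2)
w(l, R) = 87 (w(l, R) = 3 - (-2)*(21 + 7*3) = 3 - (-2)*(21 + 21) = 3 - (-2)*42 = 3 - 1*(-84) = 3 + 84 = 87)
w(-79, 1) - 1*(-248004) = 87 - 1*(-248004) = 87 + 248004 = 248091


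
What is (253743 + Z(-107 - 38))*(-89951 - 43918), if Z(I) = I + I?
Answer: -33929499657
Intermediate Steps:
Z(I) = 2*I
(253743 + Z(-107 - 38))*(-89951 - 43918) = (253743 + 2*(-107 - 38))*(-89951 - 43918) = (253743 + 2*(-145))*(-133869) = (253743 - 290)*(-133869) = 253453*(-133869) = -33929499657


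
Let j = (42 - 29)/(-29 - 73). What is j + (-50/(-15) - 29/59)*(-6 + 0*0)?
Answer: -103379/6018 ≈ -17.178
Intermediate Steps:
j = -13/102 (j = 13/(-102) = 13*(-1/102) = -13/102 ≈ -0.12745)
j + (-50/(-15) - 29/59)*(-6 + 0*0) = -13/102 + (-50/(-15) - 29/59)*(-6 + 0*0) = -13/102 + (-50*(-1/15) - 29*1/59)*(-6 + 0) = -13/102 + (10/3 - 29/59)*(-6) = -13/102 + (503/177)*(-6) = -13/102 - 1006/59 = -103379/6018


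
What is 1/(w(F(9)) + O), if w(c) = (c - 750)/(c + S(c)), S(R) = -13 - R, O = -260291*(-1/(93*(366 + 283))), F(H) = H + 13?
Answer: 60357/3640283 ≈ 0.016580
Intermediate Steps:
F(H) = 13 + H
O = 260291/60357 (O = -260291/((-93*649)) = -260291/(-60357) = -260291*(-1/60357) = 260291/60357 ≈ 4.3125)
w(c) = 750/13 - c/13 (w(c) = (c - 750)/(c + (-13 - c)) = (-750 + c)/(-13) = (-750 + c)*(-1/13) = 750/13 - c/13)
1/(w(F(9)) + O) = 1/((750/13 - (13 + 9)/13) + 260291/60357) = 1/((750/13 - 1/13*22) + 260291/60357) = 1/((750/13 - 22/13) + 260291/60357) = 1/(56 + 260291/60357) = 1/(3640283/60357) = 60357/3640283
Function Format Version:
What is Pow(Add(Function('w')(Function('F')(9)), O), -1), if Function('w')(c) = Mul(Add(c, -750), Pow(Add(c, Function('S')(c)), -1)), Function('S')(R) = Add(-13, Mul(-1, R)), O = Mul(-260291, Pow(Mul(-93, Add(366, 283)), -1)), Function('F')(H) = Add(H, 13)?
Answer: Rational(60357, 3640283) ≈ 0.016580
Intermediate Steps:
Function('F')(H) = Add(13, H)
O = Rational(260291, 60357) (O = Mul(-260291, Pow(Mul(-93, 649), -1)) = Mul(-260291, Pow(-60357, -1)) = Mul(-260291, Rational(-1, 60357)) = Rational(260291, 60357) ≈ 4.3125)
Function('w')(c) = Add(Rational(750, 13), Mul(Rational(-1, 13), c)) (Function('w')(c) = Mul(Add(c, -750), Pow(Add(c, Add(-13, Mul(-1, c))), -1)) = Mul(Add(-750, c), Pow(-13, -1)) = Mul(Add(-750, c), Rational(-1, 13)) = Add(Rational(750, 13), Mul(Rational(-1, 13), c)))
Pow(Add(Function('w')(Function('F')(9)), O), -1) = Pow(Add(Add(Rational(750, 13), Mul(Rational(-1, 13), Add(13, 9))), Rational(260291, 60357)), -1) = Pow(Add(Add(Rational(750, 13), Mul(Rational(-1, 13), 22)), Rational(260291, 60357)), -1) = Pow(Add(Add(Rational(750, 13), Rational(-22, 13)), Rational(260291, 60357)), -1) = Pow(Add(56, Rational(260291, 60357)), -1) = Pow(Rational(3640283, 60357), -1) = Rational(60357, 3640283)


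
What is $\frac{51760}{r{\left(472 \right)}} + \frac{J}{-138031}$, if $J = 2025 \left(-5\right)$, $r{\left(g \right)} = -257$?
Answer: $- \frac{7141882435}{35473967} \approx -201.33$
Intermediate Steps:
$J = -10125$
$\frac{51760}{r{\left(472 \right)}} + \frac{J}{-138031} = \frac{51760}{-257} - \frac{10125}{-138031} = 51760 \left(- \frac{1}{257}\right) - - \frac{10125}{138031} = - \frac{51760}{257} + \frac{10125}{138031} = - \frac{7141882435}{35473967}$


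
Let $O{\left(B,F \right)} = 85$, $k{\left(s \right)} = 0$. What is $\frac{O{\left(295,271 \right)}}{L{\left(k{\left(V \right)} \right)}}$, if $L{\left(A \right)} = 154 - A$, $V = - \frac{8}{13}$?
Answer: $\frac{85}{154} \approx 0.55195$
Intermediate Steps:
$V = - \frac{8}{13}$ ($V = \left(-8\right) \frac{1}{13} = - \frac{8}{13} \approx -0.61539$)
$\frac{O{\left(295,271 \right)}}{L{\left(k{\left(V \right)} \right)}} = \frac{85}{154 - 0} = \frac{85}{154 + 0} = \frac{85}{154}$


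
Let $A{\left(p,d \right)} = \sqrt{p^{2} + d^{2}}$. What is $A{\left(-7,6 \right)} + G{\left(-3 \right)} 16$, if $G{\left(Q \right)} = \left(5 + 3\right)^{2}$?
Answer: $1024 + \sqrt{85} \approx 1033.2$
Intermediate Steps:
$G{\left(Q \right)} = 64$ ($G{\left(Q \right)} = 8^{2} = 64$)
$A{\left(p,d \right)} = \sqrt{d^{2} + p^{2}}$
$A{\left(-7,6 \right)} + G{\left(-3 \right)} 16 = \sqrt{6^{2} + \left(-7\right)^{2}} + 64 \cdot 16 = \sqrt{36 + 49} + 1024 = \sqrt{85} + 1024 = 1024 + \sqrt{85}$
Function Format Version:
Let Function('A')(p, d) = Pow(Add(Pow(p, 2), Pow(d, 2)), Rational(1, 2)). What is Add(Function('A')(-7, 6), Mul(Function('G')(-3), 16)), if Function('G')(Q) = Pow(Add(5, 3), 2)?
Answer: Add(1024, Pow(85, Rational(1, 2))) ≈ 1033.2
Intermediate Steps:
Function('G')(Q) = 64 (Function('G')(Q) = Pow(8, 2) = 64)
Function('A')(p, d) = Pow(Add(Pow(d, 2), Pow(p, 2)), Rational(1, 2))
Add(Function('A')(-7, 6), Mul(Function('G')(-3), 16)) = Add(Pow(Add(Pow(6, 2), Pow(-7, 2)), Rational(1, 2)), Mul(64, 16)) = Add(Pow(Add(36, 49), Rational(1, 2)), 1024) = Add(Pow(85, Rational(1, 2)), 1024) = Add(1024, Pow(85, Rational(1, 2)))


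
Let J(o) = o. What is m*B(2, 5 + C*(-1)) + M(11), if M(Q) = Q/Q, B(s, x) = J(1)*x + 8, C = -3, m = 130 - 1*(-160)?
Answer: 4641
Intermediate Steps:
m = 290 (m = 130 + 160 = 290)
B(s, x) = 8 + x (B(s, x) = 1*x + 8 = x + 8 = 8 + x)
M(Q) = 1
m*B(2, 5 + C*(-1)) + M(11) = 290*(8 + (5 - 3*(-1))) + 1 = 290*(8 + (5 + 3)) + 1 = 290*(8 + 8) + 1 = 290*16 + 1 = 4640 + 1 = 4641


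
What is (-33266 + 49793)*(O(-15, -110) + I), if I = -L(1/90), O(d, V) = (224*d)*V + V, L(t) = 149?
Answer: 6104098707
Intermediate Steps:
O(d, V) = V + 224*V*d (O(d, V) = 224*V*d + V = V + 224*V*d)
I = -149 (I = -1*149 = -149)
(-33266 + 49793)*(O(-15, -110) + I) = (-33266 + 49793)*(-110*(1 + 224*(-15)) - 149) = 16527*(-110*(1 - 3360) - 149) = 16527*(-110*(-3359) - 149) = 16527*(369490 - 149) = 16527*369341 = 6104098707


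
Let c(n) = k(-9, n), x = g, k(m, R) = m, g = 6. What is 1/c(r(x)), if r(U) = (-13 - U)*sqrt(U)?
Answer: -1/9 ≈ -0.11111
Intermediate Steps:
x = 6
r(U) = sqrt(U)*(-13 - U)
c(n) = -9
1/c(r(x)) = 1/(-9) = -1/9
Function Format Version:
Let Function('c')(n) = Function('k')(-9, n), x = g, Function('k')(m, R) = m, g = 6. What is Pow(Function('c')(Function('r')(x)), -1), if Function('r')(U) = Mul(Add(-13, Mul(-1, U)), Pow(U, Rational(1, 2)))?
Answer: Rational(-1, 9) ≈ -0.11111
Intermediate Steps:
x = 6
Function('r')(U) = Mul(Pow(U, Rational(1, 2)), Add(-13, Mul(-1, U)))
Function('c')(n) = -9
Pow(Function('c')(Function('r')(x)), -1) = Pow(-9, -1) = Rational(-1, 9)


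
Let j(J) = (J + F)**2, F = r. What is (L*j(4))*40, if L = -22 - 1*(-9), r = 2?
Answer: -18720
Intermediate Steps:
F = 2
j(J) = (2 + J)**2 (j(J) = (J + 2)**2 = (2 + J)**2)
L = -13 (L = -22 + 9 = -13)
(L*j(4))*40 = -13*(2 + 4)**2*40 = -13*6**2*40 = -13*36*40 = -468*40 = -18720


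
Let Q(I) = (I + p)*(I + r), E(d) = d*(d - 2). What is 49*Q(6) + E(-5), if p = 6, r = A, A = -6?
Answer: 35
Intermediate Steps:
r = -6
E(d) = d*(-2 + d)
Q(I) = (-6 + I)*(6 + I) (Q(I) = (I + 6)*(I - 6) = (6 + I)*(-6 + I) = (-6 + I)*(6 + I))
49*Q(6) + E(-5) = 49*(-36 + 6**2) - 5*(-2 - 5) = 49*(-36 + 36) - 5*(-7) = 49*0 + 35 = 0 + 35 = 35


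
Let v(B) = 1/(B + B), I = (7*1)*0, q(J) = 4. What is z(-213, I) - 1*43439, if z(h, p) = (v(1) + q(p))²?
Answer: -173675/4 ≈ -43419.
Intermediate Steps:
I = 0 (I = 7*0 = 0)
v(B) = 1/(2*B)
z(h, p) = 81/4 (z(h, p) = ((½)/1 + 4)² = ((½)*1 + 4)² = (½ + 4)² = (9/2)² = 81/4)
z(-213, I) - 1*43439 = 81/4 - 1*43439 = 81/4 - 43439 = -173675/4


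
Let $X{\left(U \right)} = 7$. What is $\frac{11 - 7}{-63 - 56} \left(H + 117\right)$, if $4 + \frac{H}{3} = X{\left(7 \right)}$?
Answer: $- \frac{72}{17} \approx -4.2353$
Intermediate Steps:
$H = 9$ ($H = -12 + 3 \cdot 7 = -12 + 21 = 9$)
$\frac{11 - 7}{-63 - 56} \left(H + 117\right) = \frac{11 - 7}{-63 - 56} \left(9 + 117\right) = \frac{4}{-119} \cdot 126 = 4 \left(- \frac{1}{119}\right) 126 = \left(- \frac{4}{119}\right) 126 = - \frac{72}{17}$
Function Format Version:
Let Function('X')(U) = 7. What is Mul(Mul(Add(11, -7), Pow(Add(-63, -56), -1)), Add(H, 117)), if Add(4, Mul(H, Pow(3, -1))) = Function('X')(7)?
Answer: Rational(-72, 17) ≈ -4.2353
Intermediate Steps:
H = 9 (H = Add(-12, Mul(3, 7)) = Add(-12, 21) = 9)
Mul(Mul(Add(11, -7), Pow(Add(-63, -56), -1)), Add(H, 117)) = Mul(Mul(Add(11, -7), Pow(Add(-63, -56), -1)), Add(9, 117)) = Mul(Mul(4, Pow(-119, -1)), 126) = Mul(Mul(4, Rational(-1, 119)), 126) = Mul(Rational(-4, 119), 126) = Rational(-72, 17)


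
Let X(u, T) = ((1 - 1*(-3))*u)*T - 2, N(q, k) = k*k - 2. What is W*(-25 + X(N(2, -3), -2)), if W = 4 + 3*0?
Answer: -332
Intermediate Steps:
N(q, k) = -2 + k² (N(q, k) = k² - 2 = -2 + k²)
W = 4 (W = 4 + 0 = 4)
X(u, T) = -2 + 4*T*u (X(u, T) = ((1 + 3)*u)*T - 2 = (4*u)*T - 2 = 4*T*u - 2 = -2 + 4*T*u)
W*(-25 + X(N(2, -3), -2)) = 4*(-25 + (-2 + 4*(-2)*(-2 + (-3)²))) = 4*(-25 + (-2 + 4*(-2)*(-2 + 9))) = 4*(-25 + (-2 + 4*(-2)*7)) = 4*(-25 + (-2 - 56)) = 4*(-25 - 58) = 4*(-83) = -332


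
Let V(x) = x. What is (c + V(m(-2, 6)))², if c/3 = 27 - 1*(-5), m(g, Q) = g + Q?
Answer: 10000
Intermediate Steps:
m(g, Q) = Q + g
c = 96 (c = 3*(27 - 1*(-5)) = 3*(27 + 5) = 3*32 = 96)
(c + V(m(-2, 6)))² = (96 + (6 - 2))² = (96 + 4)² = 100² = 10000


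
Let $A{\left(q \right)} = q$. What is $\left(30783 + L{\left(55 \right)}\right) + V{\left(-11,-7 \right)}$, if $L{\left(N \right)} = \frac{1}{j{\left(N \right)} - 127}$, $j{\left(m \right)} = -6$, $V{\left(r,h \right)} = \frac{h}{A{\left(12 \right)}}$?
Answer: $\frac{49128725}{1596} \approx 30782.0$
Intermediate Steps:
$V{\left(r,h \right)} = \frac{h}{12}$
$L{\left(N \right)} = - \frac{1}{133}$ ($L{\left(N \right)} = \frac{1}{-6 - 127} = \frac{1}{-133} = - \frac{1}{133}$)
$\left(30783 + L{\left(55 \right)}\right) + V{\left(-11,-7 \right)} = \left(30783 - \frac{1}{133}\right) + \frac{1}{12} \left(-7\right) = \frac{4094138}{133} - \frac{7}{12} = \frac{49128725}{1596}$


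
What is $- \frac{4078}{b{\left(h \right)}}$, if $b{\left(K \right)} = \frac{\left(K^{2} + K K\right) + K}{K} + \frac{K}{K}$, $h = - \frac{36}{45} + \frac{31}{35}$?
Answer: $- \frac{71365}{38} \approx -1878.0$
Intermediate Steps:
$h = \frac{3}{35}$ ($h = \left(-36\right) \frac{1}{45} + 31 \cdot \frac{1}{35} = - \frac{4}{5} + \frac{31}{35} = \frac{3}{35} \approx 0.085714$)
$b{\left(K \right)} = 1 + \frac{K + 2 K^{2}}{K}$ ($b{\left(K \right)} = \frac{\left(K^{2} + K^{2}\right) + K}{K} + 1 = \frac{2 K^{2} + K}{K} + 1 = \frac{K + 2 K^{2}}{K} + 1 = 1 + \frac{K + 2 K^{2}}{K}$)
$- \frac{4078}{b{\left(h \right)}} = - \frac{4078}{2 + 2 \cdot \frac{3}{35}} = - \frac{4078}{2 + \frac{6}{35}} = - \frac{4078}{\frac{76}{35}} = \left(-4078\right) \frac{35}{76} = - \frac{71365}{38}$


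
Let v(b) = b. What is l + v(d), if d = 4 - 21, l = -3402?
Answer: -3419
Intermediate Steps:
d = -17
l + v(d) = -3402 - 17 = -3419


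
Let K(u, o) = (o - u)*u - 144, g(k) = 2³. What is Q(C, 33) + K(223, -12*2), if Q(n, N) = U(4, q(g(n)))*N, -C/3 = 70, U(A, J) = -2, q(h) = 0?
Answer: -55291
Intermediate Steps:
g(k) = 8
C = -210 (C = -3*70 = -210)
Q(n, N) = -2*N
K(u, o) = -144 + u*(o - u) (K(u, o) = u*(o - u) - 144 = -144 + u*(o - u))
Q(C, 33) + K(223, -12*2) = -2*33 + (-144 - 1*223² - 12*2*223) = -66 + (-144 - 1*49729 - 24*223) = -66 + (-144 - 49729 - 5352) = -66 - 55225 = -55291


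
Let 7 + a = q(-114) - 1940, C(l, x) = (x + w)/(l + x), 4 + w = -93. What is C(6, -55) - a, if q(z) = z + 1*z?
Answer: 106727/49 ≈ 2178.1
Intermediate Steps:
w = -97 (w = -4 - 93 = -97)
q(z) = 2*z (q(z) = z + z = 2*z)
C(l, x) = (-97 + x)/(l + x) (C(l, x) = (x - 97)/(l + x) = (-97 + x)/(l + x))
a = -2175 (a = -7 + (2*(-114) - 1940) = -7 + (-228 - 1940) = -7 - 2168 = -2175)
C(6, -55) - a = (-97 - 55)/(6 - 55) - 1*(-2175) = -152/(-49) + 2175 = -1/49*(-152) + 2175 = 152/49 + 2175 = 106727/49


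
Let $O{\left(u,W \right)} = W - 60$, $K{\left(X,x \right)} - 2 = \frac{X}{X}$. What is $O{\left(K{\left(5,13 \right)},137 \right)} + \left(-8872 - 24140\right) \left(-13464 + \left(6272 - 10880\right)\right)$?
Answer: $596592941$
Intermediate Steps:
$K{\left(X,x \right)} = 3$ ($K{\left(X,x \right)} = 2 + \frac{X}{X} = 2 + 1 = 3$)
$O{\left(u,W \right)} = -60 + W$
$O{\left(K{\left(5,13 \right)},137 \right)} + \left(-8872 - 24140\right) \left(-13464 + \left(6272 - 10880\right)\right) = \left(-60 + 137\right) + \left(-8872 - 24140\right) \left(-13464 + \left(6272 - 10880\right)\right) = 77 - 33012 \left(-13464 - 4608\right) = 77 - -596592864 = 77 + 596592864 = 596592941$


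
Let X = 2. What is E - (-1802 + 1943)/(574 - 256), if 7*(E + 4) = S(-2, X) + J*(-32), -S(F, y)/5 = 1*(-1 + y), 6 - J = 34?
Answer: 91149/742 ≈ 122.84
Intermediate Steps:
J = -28 (J = 6 - 1*34 = 6 - 34 = -28)
S(F, y) = 5 - 5*y (S(F, y) = -5*(-1 + y) = 5 - 5*y)
E = 863/7 (E = -4 + ((5 - 5*2) - 28*(-32))/7 = -4 + ((5 - 10) + 896)/7 = -4 + (-5 + 896)/7 = -4 + (⅐)*891 = -4 + 891/7 = 863/7 ≈ 123.29)
E - (-1802 + 1943)/(574 - 256) = 863/7 - (-1802 + 1943)/(574 - 256) = 863/7 - 141/318 = 863/7 - 1*47/106 = 863/7 - 47/106 = 91149/742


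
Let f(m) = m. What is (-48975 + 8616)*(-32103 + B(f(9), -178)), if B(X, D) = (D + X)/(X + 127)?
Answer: 176214537543/136 ≈ 1.2957e+9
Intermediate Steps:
B(X, D) = (D + X)/(127 + X)
(-48975 + 8616)*(-32103 + B(f(9), -178)) = (-48975 + 8616)*(-32103 + (-178 + 9)/(127 + 9)) = -40359*(-32103 - 169/136) = -40359*(-4366177/136) = 176214537543/136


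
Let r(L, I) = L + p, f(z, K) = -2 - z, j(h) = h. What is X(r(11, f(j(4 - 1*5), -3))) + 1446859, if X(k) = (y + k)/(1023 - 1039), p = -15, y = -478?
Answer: 11575113/8 ≈ 1.4469e+6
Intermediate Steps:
r(L, I) = -15 + L (r(L, I) = L - 15 = -15 + L)
X(k) = 239/8 - k/16 (X(k) = (-478 + k)/(1023 - 1039) = (-478 + k)/(-16) = (-478 + k)*(-1/16) = 239/8 - k/16)
X(r(11, f(j(4 - 1*5), -3))) + 1446859 = (239/8 - (-15 + 11)/16) + 1446859 = (239/8 - 1/16*(-4)) + 1446859 = (239/8 + 1/4) + 1446859 = 241/8 + 1446859 = 11575113/8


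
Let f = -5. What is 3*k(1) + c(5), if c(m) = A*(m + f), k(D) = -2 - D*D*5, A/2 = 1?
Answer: -21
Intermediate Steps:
A = 2 (A = 2*1 = 2)
k(D) = -2 - 5*D**2 (k(D) = -2 - D**2*5 = -2 - 5*D**2)
c(m) = -10 + 2*m (c(m) = 2*(m - 5) = 2*(-5 + m) = -10 + 2*m)
3*k(1) + c(5) = 3*(-2 - 5*1**2) + (-10 + 2*5) = 3*(-2 - 5*1) + (-10 + 10) = 3*(-2 - 5) + 0 = 3*(-7) + 0 = -21 + 0 = -21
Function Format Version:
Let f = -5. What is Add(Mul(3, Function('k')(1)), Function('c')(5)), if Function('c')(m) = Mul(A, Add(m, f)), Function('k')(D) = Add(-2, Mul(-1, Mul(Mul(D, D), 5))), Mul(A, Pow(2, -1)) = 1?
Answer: -21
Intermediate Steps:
A = 2 (A = Mul(2, 1) = 2)
Function('k')(D) = Add(-2, Mul(-5, Pow(D, 2))) (Function('k')(D) = Add(-2, Mul(-1, Mul(Pow(D, 2), 5))) = Add(-2, Mul(-1, Mul(5, Pow(D, 2)))) = Add(-2, Mul(-5, Pow(D, 2))))
Function('c')(m) = Add(-10, Mul(2, m)) (Function('c')(m) = Mul(2, Add(m, -5)) = Mul(2, Add(-5, m)) = Add(-10, Mul(2, m)))
Add(Mul(3, Function('k')(1)), Function('c')(5)) = Add(Mul(3, Add(-2, Mul(-5, Pow(1, 2)))), Add(-10, Mul(2, 5))) = Add(Mul(3, Add(-2, Mul(-5, 1))), Add(-10, 10)) = Add(Mul(3, Add(-2, -5)), 0) = Add(Mul(3, -7), 0) = Add(-21, 0) = -21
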